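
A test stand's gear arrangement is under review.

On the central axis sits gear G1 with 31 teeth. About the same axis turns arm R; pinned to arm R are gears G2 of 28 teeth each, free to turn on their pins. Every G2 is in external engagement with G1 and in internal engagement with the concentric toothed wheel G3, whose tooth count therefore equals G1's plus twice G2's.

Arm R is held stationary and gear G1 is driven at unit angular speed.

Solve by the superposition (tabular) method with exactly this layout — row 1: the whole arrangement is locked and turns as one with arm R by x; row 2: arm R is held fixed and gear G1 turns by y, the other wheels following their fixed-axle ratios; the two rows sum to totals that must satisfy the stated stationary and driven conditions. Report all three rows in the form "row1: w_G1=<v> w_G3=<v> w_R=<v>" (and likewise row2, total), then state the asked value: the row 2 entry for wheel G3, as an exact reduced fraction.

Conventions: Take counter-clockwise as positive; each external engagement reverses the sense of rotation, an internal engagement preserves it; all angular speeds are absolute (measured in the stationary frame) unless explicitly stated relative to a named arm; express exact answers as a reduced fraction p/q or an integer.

class = planetary set [G3 = 31+2·28 = 87; Willis about the carrier]
superposition row 1 [locked train]: every member turns x
row 2: sun turns y, ring = −(31/87)·y, arm 0
boundary: total ω_arm = x = 0 and total ω_sun = x + y = 1  ⇒  y = 1, x = 0
row 2 ring = −(31/87)·1 = -31/87
totals (row 1 + row 2): sun 0 + 1 = 1, ring 0 + (-31/87) = -31/87, arm 0 + 0 = 0
asked cell (row2, ring) = -31/87

row1: w_G1=0 w_G3=0 w_R=0
row2: w_G1=1 w_G3=-31/87 w_R=0
total: w_G1=1 w_G3=-31/87 w_R=0
asked value: -31/87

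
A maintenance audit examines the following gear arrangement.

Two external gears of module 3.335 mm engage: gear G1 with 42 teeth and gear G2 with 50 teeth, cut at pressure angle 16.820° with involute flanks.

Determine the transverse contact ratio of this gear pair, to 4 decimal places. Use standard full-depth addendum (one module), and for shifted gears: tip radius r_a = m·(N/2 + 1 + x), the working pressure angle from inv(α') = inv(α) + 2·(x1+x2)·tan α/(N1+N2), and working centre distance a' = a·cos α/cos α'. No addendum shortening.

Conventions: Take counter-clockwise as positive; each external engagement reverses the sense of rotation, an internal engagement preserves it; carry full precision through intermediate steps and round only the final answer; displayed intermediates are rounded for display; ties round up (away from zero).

recognized (one external pair, fixed centres): single-mesh tooth geometry, m = 3.335, N1 = 42, N2 = 50
base radii: r_b1 = 67.038801, r_b2 = 79.808096
tip radii: r_a1 = 73.370000, r_a2 = 86.710000
no profile shift: α' = α, a' = a
action lengths: √(r_a1²−r_b1²) = 29.815366, √(r_a2²−r_b2²) = 33.901207
base pitch p_b = π·m·cos α = 10.028981
CR = (29.815366 + 33.901207 − 153.410000·sin 16.82000°)/10.028981 = 1.926910
contact ratio ≈ 1.9269

1.9269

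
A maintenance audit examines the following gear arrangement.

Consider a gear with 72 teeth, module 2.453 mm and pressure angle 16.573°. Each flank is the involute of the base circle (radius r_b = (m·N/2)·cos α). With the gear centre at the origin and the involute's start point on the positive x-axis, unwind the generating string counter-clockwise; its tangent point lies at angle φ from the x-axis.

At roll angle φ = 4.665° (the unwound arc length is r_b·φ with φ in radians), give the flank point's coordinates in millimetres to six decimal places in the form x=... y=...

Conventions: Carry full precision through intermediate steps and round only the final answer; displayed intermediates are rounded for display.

x=84.919508 y=0.015218

recognized (one wheel, involute flank): single-mesh tooth geometry, m = 2.453, N = 72
pitch radius r_p = m·N/2 = 2.453·72/2 = 88.308000
base radius r_b = r_p·cos α = 88.308000·cos 16.573° = 84.639429
roll angle φ = 4.665° = 0.08141961 rad
x = r_b·(cos φ + φ·sin φ) = 84.919508
y = r_b·(sin φ − φ·cos φ) = 0.015218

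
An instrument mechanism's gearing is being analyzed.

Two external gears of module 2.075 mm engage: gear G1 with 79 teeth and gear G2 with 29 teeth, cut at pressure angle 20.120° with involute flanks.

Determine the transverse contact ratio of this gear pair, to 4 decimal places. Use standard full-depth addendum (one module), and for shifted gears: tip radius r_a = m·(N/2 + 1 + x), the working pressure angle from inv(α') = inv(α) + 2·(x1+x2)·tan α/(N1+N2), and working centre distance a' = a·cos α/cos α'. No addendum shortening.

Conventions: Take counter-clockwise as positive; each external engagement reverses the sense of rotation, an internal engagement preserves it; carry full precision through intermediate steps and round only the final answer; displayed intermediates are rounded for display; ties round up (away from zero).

1.7288

single-mesh involute tooth geometry (79T engaging 29T at module 2.075)
base radii: r_b1 = 76.960676, r_b2 = 28.251387
tip radii: r_a1 = 84.037500, r_a2 = 32.162500
no profile shift: α' = α, a' = a
action lengths: √(r_a1²−r_b1²) = 33.754345, √(r_a2²−r_b2²) = 15.371582
base pitch p_b = π·m·cos α = 6.120990
CR = (33.754345 + 15.371582 − 112.050000·sin 20.12000°)/6.120990 = 1.728827
contact ratio ≈ 1.7288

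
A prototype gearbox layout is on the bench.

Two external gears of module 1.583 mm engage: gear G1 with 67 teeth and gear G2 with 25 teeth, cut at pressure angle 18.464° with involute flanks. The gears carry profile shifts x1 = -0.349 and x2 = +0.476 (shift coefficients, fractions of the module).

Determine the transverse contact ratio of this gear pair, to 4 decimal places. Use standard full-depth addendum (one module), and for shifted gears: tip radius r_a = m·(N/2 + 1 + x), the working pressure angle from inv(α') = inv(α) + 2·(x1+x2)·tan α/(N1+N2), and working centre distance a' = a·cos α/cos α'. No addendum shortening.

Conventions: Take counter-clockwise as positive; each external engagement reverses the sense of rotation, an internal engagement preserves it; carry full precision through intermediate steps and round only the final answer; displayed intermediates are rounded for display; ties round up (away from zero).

1.6624

single-mesh involute tooth geometry (67T engaging 25T at module 1.583)
base radii: r_b1 = 50.300640, r_b2 = 18.768896
tip radii: r_a1 = 54.061033, r_a2 = 22.124008
inv(α') = inv(18.464°) + 2·(-0.349+0.476)·tan α/(67+25) = 0.01256106  ⇒  α' = 18.92526°
a' = a·cos α / cos α' = 72.8180·cos 18.464°/cos 18.92526° = 73.016637
action lengths: √(r_a1²−r_b1²) = 19.810121, √(r_a2²−r_b2²) = 11.713253
base pitch p_b = π·m·cos α = 4.717138
CR = (19.810121 + 11.713253 − 73.016637·sin 18.92526°)/4.717138 = 1.662355
contact ratio ≈ 1.6624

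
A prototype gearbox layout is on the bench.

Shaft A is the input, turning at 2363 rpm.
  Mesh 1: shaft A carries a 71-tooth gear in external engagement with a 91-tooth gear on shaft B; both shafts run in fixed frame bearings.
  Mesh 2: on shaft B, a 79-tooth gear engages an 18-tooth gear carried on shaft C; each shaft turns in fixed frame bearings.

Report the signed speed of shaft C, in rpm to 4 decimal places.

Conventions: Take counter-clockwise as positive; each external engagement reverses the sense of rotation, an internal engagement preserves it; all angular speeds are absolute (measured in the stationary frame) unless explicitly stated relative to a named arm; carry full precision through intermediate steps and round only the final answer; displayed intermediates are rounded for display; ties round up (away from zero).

class = fixed-axis compound train [2 meshes; 2 ratios multiply, 2 sense flips]
mesh 1 [71T→91T]: ω = 2363.0000×71/91 = 1843.6593 rpm, sense flips to −
mesh 2 [79T→18T]: ω = 1843.6593×79/18 = 8091.6160 rpm, sense flips to +
signed output speed = +8091.6160 rpm

+8091.6160 rpm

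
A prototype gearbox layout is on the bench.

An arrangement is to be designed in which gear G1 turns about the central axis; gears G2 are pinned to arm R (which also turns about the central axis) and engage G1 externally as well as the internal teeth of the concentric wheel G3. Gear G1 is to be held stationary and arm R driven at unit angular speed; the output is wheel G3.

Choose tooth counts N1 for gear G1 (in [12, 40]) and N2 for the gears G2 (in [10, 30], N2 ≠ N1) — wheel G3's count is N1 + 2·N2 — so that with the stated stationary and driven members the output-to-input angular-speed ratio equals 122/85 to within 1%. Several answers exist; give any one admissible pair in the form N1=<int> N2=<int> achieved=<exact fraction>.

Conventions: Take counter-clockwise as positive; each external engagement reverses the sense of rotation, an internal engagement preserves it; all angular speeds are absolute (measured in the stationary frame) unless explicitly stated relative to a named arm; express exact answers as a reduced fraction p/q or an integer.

N1=37 N2=24 achieved=122/85

design class (target 122/85): planetary set
Willis with ω_sun = 0: ω_ring/ω_arm = (N1+N3)/N3; set equal to 122/85  ⇒  N3/N1 = 1/(122/85 − 1) = 85/37
N3 = N1 + 2·N2  ⇒  N2/N1 = (N3/N1 − 1)/2 = (85/37 − 1)/2 = 24/37
smallest multiple with N1 ≥ 12 and N2 ≥ 10: k = 1  ⇒  N1 = 1·37 = 37, N2 = 1·24 = 24 (N1 ≤ 40, N2 ≤ 30, N2 ≠ N1 ✓), N3 = 37 + 2·24 = 85
check: (N1+N3)/N3 with N1 = 37, N3 = 85 gives 122/85; |achieved − target| = 0 ≤ 61/4250 ✓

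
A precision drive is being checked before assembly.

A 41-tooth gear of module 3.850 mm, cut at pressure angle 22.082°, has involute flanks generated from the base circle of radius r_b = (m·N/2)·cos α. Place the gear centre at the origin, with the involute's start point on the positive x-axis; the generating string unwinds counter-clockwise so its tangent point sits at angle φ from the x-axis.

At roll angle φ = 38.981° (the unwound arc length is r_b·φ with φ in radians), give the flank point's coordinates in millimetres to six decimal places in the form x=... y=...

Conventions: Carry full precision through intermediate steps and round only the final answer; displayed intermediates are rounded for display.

single-mesh involute tooth geometry (41T wheel at module 3.850)
pitch radius r_p = m·N/2 = 3.850·41/2 = 78.925000
base radius r_b = r_p·cos α = 78.925000·cos 22.082° = 73.135597
roll angle φ = 38.981° = 0.68034680 rad
x = r_b·(cos φ + φ·sin φ) = 88.152922
y = r_b·(sin φ − φ·cos φ) = 7.327596

x=88.152922 y=7.327596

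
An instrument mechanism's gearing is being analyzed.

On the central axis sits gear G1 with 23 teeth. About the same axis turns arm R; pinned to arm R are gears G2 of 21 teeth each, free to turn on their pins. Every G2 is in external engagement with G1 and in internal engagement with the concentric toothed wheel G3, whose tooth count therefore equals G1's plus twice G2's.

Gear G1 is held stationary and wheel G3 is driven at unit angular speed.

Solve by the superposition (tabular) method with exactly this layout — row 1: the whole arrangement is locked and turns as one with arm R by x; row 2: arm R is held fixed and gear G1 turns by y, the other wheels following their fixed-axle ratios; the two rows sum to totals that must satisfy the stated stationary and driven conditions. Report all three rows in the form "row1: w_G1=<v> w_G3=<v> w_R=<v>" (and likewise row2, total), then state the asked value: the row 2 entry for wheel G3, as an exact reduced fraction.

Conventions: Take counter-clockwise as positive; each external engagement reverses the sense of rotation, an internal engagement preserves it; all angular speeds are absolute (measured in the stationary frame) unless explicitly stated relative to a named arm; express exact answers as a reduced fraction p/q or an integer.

class = planetary set [G3 = 23+2·21 = 65; Willis about the carrier]
superposition row 1 [locked train]: every member turns x
row 2 — arm fixed, fixed-axis ratios: sun y, ring −(23/65)·y, arm 0
boundary: total ω_sun = x + y = 0 and total ω_ring = x − (23/65)·y = 1  ⇒  y = -65/88, x = 65/88
row 2 ring = −(23/65)·(-65/88) = 23/88
totals (row 1 + row 2): sun 65/88 + (-65/88) = 0, ring 65/88 + 23/88 = 1, arm 65/88 + 0 = 65/88
asked cell (row2, ring) = 23/88

row1: w_G1=65/88 w_G3=65/88 w_R=65/88
row2: w_G1=-65/88 w_G3=23/88 w_R=0
total: w_G1=0 w_G3=1 w_R=65/88
asked value: 23/88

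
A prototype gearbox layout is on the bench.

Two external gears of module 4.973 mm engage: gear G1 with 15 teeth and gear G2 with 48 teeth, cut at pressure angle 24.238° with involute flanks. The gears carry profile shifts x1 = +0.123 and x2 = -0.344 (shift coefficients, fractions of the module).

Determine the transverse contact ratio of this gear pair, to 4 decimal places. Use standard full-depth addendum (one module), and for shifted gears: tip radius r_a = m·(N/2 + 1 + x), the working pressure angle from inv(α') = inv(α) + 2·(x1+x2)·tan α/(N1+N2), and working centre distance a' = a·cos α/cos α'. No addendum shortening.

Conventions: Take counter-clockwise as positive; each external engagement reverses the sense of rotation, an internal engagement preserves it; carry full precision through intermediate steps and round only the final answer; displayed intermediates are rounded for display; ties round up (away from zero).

topology: single-mesh involute geometry — m = 4.973, 15T/48T pair
base radii: r_b1 = 34.009652, r_b2 = 108.830888
tip radii: r_a1 = 42.882179, r_a2 = 122.614288
inv(α') = inv(24.238°) + 2·(+0.123-0.344)·tan α/(15+48) = 0.02402368  ⇒  α' = 23.30536°
a' = a·cos α / cos α' = 156.6495·cos 24.238°/cos 23.30536° = 155.530360
action lengths: √(r_a1²−r_b1²) = 26.119434, √(r_a2²−r_b2²) = 56.480983
base pitch p_b = π·m·cos α = 14.245930
CR = (26.119434 + 56.480983 − 155.530360·sin 23.30536°)/14.245930 = 1.478859
contact ratio ≈ 1.4789

1.4789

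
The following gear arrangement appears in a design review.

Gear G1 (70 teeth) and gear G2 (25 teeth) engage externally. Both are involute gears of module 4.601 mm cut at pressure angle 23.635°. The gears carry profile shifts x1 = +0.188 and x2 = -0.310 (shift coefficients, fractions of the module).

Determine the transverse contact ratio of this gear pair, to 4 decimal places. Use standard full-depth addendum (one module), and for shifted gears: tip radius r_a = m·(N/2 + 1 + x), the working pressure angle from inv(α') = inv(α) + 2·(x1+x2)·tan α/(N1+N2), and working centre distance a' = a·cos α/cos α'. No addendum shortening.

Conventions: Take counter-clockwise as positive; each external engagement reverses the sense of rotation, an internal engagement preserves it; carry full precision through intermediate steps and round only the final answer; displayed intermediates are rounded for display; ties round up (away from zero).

1.5939

class = single-mesh tooth geometry [involute pair 70T × 25T, m = 4.601]
base radii: r_b1 = 147.527062, r_b2 = 52.688236
tip radii: r_a1 = 166.500988, r_a2 = 60.687190
inv(α') = inv(23.635°) + 2·(+0.188-0.310)·tan α/(70+25) = 0.02398436  ⇒  α' = 23.29321°
a' = a·cos α / cos α' = 218.5475·cos 23.635°/cos 23.29321° = 217.982335
action lengths: √(r_a1²−r_b1²) = 77.190317, √(r_a2²−r_b2²) = 30.114528
base pitch p_b = π·m·cos α = 13.241998
CR = (77.190317 + 30.114528 − 217.982335·sin 23.29321°)/13.241998 = 1.593916
contact ratio ≈ 1.5939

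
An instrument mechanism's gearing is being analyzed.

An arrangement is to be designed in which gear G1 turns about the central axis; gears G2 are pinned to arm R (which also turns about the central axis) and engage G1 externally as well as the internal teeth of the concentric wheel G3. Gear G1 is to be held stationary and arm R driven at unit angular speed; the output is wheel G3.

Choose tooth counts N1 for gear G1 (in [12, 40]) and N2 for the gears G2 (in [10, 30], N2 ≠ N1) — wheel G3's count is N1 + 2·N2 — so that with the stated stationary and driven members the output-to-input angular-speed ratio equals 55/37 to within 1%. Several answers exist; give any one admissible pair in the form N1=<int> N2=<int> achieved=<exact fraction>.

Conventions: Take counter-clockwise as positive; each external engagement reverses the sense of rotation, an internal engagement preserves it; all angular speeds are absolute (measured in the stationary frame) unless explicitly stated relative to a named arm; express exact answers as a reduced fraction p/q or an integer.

N1=36 N2=19 achieved=55/37

design class (target 55/37): planetary set
Willis with ω_sun = 0: ω_ring/ω_arm = (N1+N3)/N3; set equal to 55/37  ⇒  N3/N1 = 1/(55/37 − 1) = 37/18
N3 = N1 + 2·N2  ⇒  N2/N1 = (N3/N1 − 1)/2 = (37/18 − 1)/2 = 19/36
smallest multiple with N1 ≥ 12 and N2 ≥ 10: k = 1  ⇒  N1 = 1·36 = 36, N2 = 1·19 = 19 (N1 ≤ 40, N2 ≤ 30, N2 ≠ N1 ✓), N3 = 36 + 2·19 = 74
check: (N1+N3)/N3 with N1 = 36, N3 = 74 gives 55/37; |achieved − target| = 0 ≤ 11/740 ✓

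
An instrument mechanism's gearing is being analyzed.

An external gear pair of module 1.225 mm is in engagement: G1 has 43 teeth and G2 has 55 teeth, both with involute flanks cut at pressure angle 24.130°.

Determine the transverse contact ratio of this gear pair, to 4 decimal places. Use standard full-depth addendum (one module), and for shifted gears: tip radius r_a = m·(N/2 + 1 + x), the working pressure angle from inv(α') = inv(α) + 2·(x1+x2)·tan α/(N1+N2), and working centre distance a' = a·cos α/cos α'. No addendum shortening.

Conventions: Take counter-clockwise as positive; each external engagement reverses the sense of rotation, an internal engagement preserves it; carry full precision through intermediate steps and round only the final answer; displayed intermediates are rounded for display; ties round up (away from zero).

recognized (one external pair, fixed centres): single-mesh tooth geometry, m = 1.225, N1 = 43, N2 = 55
base radii: r_b1 = 24.036136, r_b2 = 30.743895
tip radii: r_a1 = 27.562500, r_a2 = 34.912500
no profile shift: α' = α, a' = a
action lengths: √(r_a1²−r_b1²) = 13.489091, √(r_a2²−r_b2²) = 16.543748
base pitch p_b = π·m·cos α = 3.512174
CR = (13.489091 + 16.543748 − 60.025000·sin 24.13000°)/3.512174 = 1.564306
contact ratio ≈ 1.5643

1.5643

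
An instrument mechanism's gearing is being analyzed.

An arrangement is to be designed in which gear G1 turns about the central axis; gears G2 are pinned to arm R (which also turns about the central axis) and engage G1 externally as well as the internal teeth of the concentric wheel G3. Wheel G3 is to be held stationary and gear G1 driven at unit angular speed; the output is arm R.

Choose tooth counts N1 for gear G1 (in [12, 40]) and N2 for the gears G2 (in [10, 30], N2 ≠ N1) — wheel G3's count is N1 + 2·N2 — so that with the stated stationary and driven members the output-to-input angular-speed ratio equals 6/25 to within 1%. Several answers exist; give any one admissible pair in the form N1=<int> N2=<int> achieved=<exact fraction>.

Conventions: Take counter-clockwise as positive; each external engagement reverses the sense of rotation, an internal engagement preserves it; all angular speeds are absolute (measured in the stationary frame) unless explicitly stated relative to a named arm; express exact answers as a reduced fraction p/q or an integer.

N1=12 N2=13 achieved=6/25

planetary set to be sized for 6/25 (Willis relation)
Willis with ω_ring = 0: ω_arm/ω_sun = N1/(N1+N3); set equal to 6/25  ⇒  N3/N1 = 1/(6/25) − 1 = 19/6
N3 = N1 + 2·N2  ⇒  N2/N1 = (N3/N1 − 1)/2 = (19/6 − 1)/2 = 13/12
smallest multiple with N1 ≥ 12 and N2 ≥ 10: k = 1  ⇒  N1 = 1·12 = 12, N2 = 1·13 = 13 (N1 ≤ 40, N2 ≤ 30, N2 ≠ N1 ✓), N3 = 12 + 2·13 = 38
check: N1/(N1+N3) with N1 = 12, N3 = 38 gives 6/25; |achieved − target| = 0 ≤ 3/1250 ✓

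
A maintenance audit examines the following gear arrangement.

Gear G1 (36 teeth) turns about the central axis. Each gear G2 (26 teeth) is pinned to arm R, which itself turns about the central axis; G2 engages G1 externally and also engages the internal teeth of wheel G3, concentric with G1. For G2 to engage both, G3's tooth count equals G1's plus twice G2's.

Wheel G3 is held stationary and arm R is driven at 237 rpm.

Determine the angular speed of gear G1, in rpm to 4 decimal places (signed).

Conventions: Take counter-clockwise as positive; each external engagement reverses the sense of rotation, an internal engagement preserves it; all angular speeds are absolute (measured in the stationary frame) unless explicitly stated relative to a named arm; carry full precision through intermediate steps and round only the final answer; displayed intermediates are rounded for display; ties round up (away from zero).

class = planetary set [G3 = 36+2·26 = 88; Willis about the carrier]
normalise by the input: solve with ω_arm = 1, then scale by 237 rpm
ring teeth: 36 + 2·26 = 88
36(ω_sun−ω_arm) = −88(ω_ring−ω_arm),  ω_ring = 0, ω_arm = 1
ω_sun = 1 − (88/36)(0−1) = 31/9
scale: ω_sun = 31/9 × 237 rpm = +816.3333 rpm

+816.3333 rpm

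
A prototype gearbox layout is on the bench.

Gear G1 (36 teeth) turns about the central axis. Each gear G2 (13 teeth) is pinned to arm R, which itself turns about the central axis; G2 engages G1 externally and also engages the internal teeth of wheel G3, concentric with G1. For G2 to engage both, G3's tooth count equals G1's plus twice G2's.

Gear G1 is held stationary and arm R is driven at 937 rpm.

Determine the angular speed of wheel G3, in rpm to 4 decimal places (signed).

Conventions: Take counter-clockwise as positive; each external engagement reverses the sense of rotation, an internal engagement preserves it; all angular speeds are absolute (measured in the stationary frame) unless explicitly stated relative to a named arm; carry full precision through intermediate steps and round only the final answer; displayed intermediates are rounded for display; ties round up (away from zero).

+1481.0645 rpm

planetary set (36T centre, 13T on arm, 62T internal) — Willis relation
normalise by the input: solve with ω_arm = 1, then scale by 937 rpm
ring teeth: 36 + 2·13 = 62
36(ω_sun−ω_arm) = −62(ω_ring−ω_arm),  ω_sun = 0, ω_arm = 1
ω_ring = 1 − (36/62)(0−1) = 49/31
scale: ω_ring = 49/31 × 937 rpm = +1481.0645 rpm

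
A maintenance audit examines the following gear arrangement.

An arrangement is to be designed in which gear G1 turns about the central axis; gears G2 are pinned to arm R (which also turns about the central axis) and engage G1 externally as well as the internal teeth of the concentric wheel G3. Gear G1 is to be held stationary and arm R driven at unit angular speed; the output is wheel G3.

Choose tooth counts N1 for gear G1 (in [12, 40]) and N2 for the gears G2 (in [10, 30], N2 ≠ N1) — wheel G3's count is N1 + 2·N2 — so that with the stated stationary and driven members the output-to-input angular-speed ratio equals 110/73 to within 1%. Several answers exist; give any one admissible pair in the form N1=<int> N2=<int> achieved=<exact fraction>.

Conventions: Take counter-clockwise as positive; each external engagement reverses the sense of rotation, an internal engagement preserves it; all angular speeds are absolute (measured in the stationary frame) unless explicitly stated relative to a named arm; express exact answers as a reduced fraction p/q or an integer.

design class (target 110/73): planetary set
Willis with ω_sun = 0: ω_ring/ω_arm = (N1+N3)/N3; set equal to 110/73  ⇒  N3/N1 = 1/(110/73 − 1) = 73/37
N3 = N1 + 2·N2  ⇒  N2/N1 = (N3/N1 − 1)/2 = (73/37 − 1)/2 = 18/37
smallest multiple with N1 ≥ 12 and N2 ≥ 10: k = 1  ⇒  N1 = 1·37 = 37, N2 = 1·18 = 18 (N1 ≤ 40, N2 ≤ 30, N2 ≠ N1 ✓), N3 = 37 + 2·18 = 73
check: (N1+N3)/N3 with N1 = 37, N3 = 73 gives 110/73; |achieved − target| = 0 ≤ 11/730 ✓

N1=37 N2=18 achieved=110/73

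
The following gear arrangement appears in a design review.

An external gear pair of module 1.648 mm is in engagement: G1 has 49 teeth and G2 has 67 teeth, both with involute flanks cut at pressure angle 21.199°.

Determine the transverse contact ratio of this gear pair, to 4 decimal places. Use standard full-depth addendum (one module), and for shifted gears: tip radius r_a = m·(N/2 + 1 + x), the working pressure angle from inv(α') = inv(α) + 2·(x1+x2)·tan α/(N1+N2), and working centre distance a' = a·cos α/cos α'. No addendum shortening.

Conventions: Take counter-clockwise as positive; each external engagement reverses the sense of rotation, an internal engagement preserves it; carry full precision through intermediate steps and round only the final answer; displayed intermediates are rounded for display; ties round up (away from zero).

topology: single-mesh involute geometry — m = 1.648, 49T/67T pair
base radii: r_b1 = 37.643761, r_b2 = 51.472081
tip radii: r_a1 = 42.024000, r_a2 = 56.856000
no profile shift: α' = α, a' = a
action lengths: √(r_a1²−r_b1²) = 18.680574, √(r_a2²−r_b2²) = 24.150148
base pitch p_b = π·m·cos α = 4.826994
CR = (18.680574 + 24.150148 − 95.584000·sin 21.19900°)/4.826994 = 1.712609
contact ratio ≈ 1.7126

1.7126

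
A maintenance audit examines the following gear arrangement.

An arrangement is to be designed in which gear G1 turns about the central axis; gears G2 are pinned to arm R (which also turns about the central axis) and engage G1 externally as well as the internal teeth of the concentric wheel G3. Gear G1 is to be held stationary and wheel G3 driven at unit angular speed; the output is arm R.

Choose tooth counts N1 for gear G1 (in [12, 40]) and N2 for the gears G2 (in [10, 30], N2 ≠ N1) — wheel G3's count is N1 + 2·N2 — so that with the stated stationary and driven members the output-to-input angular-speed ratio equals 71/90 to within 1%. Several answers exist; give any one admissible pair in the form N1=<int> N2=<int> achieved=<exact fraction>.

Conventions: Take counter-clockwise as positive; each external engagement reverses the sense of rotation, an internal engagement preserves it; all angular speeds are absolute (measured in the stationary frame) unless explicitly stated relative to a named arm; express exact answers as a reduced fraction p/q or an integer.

topology: planetary set — design target 71/90, arm = carrier (Willis)
Willis with ω_sun = 0: ω_arm/ω_ring = N3/(N1+N3); set equal to 71/90  ⇒  N3/N1 = (71/90)/(1 − 71/90) = 71/19
N3 = N1 + 2·N2  ⇒  N2/N1 = (N3/N1 − 1)/2 = (71/19 − 1)/2 = 26/19
smallest multiple with N1 ≥ 12 and N2 ≥ 10: k = 1  ⇒  N1 = 1·19 = 19, N2 = 1·26 = 26 (N1 ≤ 40, N2 ≤ 30, N2 ≠ N1 ✓), N3 = 19 + 2·26 = 71
check: N3/(N1+N3) with N1 = 19, N3 = 71 gives 71/90; |achieved − target| = 0 ≤ 71/9000 ✓

N1=19 N2=26 achieved=71/90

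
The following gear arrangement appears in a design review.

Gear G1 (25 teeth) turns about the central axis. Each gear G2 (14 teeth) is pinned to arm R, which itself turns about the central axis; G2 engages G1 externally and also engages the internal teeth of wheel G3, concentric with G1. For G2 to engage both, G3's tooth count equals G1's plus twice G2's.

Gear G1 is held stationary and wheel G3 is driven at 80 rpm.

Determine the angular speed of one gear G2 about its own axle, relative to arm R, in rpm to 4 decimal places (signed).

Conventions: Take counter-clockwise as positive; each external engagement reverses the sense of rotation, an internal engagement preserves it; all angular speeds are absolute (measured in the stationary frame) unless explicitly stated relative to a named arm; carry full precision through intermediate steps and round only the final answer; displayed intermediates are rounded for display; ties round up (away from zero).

class = planetary set [G3 = 25+2·14 = 53; Willis about the carrier]
normalise by the input: solve with ω_ring = 1, then scale by 80 rpm
ring teeth: 25 + 2·14 = 53
25(ω_sun−ω_arm) = −53(ω_ring−ω_arm),  ω_sun = 0, ω_ring = 1
25(0−ω_arm) = −53(1−ω_arm)  ⇒  78·ω_arm = 53  ⇒  ω_arm = 53/78
sun–planet mesh: 25·(0−53/78) = −14·(ω_p−ω_arm)  ⇒  ω_p−ω_arm = 1325/1092
scale: ω_p−ω_arm = 1325/1092 × 80 rpm = +97.0696 rpm

+97.0696 rpm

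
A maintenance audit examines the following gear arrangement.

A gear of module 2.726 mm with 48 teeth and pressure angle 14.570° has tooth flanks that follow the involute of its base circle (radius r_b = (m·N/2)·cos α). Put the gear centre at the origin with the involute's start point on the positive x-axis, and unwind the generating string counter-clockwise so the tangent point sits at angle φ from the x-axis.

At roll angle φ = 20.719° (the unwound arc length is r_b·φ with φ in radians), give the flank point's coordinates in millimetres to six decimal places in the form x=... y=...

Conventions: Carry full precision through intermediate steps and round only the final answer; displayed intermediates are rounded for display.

x=67.325698 y=0.985073

single-mesh involute tooth geometry (48T wheel at module 2.726)
pitch radius r_p = m·N/2 = 2.726·48/2 = 65.424000
base radius r_b = r_p·cos α = 65.424000·cos 14.570° = 63.320031
roll angle φ = 20.719° = 0.36161477 rad
x = r_b·(cos φ + φ·sin φ) = 67.325698
y = r_b·(sin φ − φ·cos φ) = 0.985073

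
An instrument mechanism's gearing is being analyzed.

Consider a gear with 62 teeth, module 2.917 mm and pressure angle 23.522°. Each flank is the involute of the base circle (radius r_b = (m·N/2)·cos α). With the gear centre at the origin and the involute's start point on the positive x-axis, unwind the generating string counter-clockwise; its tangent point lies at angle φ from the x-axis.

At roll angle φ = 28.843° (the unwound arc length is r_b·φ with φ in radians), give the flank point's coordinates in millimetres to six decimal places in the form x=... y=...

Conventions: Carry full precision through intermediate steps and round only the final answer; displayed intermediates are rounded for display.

x=92.762661 y=3.437238

single-mesh involute tooth geometry (62T wheel at module 2.917)
pitch radius r_p = m·N/2 = 2.917·62/2 = 90.427000
base radius r_b = r_p·cos α = 90.427000·cos 23.522° = 82.913140
roll angle φ = 28.843° = 0.50340532 rad
x = r_b·(cos φ + φ·sin φ) = 92.762661
y = r_b·(sin φ − φ·cos φ) = 3.437238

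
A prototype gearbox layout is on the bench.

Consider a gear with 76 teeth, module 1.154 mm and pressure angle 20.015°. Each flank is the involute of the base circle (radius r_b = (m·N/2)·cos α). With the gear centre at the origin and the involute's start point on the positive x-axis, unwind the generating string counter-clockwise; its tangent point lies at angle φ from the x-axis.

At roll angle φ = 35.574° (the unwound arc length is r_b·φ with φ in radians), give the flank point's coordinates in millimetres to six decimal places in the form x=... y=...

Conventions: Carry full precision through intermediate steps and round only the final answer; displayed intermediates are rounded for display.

x=48.396207 y=3.162333

single-mesh involute tooth geometry (76T wheel at module 1.154)
pitch radius r_p = m·N/2 = 1.154·76/2 = 43.852000
base radius r_b = r_p·cos α = 43.852000·cos 20.015° = 41.203473
roll angle φ = 35.574° = 0.62088343 rad
x = r_b·(cos φ + φ·sin φ) = 48.396207
y = r_b·(sin φ − φ·cos φ) = 3.162333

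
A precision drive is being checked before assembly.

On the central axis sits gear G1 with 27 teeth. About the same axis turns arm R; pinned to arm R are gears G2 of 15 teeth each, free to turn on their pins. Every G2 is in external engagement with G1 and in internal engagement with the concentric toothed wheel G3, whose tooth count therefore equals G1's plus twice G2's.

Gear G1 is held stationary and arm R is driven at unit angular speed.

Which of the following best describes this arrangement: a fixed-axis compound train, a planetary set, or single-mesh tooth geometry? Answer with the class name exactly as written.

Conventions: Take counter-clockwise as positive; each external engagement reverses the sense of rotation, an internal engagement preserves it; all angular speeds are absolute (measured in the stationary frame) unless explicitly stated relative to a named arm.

planetary set

planetary set (27T centre, 15T on arm, 57T internal) — Willis relation
classification: planetary set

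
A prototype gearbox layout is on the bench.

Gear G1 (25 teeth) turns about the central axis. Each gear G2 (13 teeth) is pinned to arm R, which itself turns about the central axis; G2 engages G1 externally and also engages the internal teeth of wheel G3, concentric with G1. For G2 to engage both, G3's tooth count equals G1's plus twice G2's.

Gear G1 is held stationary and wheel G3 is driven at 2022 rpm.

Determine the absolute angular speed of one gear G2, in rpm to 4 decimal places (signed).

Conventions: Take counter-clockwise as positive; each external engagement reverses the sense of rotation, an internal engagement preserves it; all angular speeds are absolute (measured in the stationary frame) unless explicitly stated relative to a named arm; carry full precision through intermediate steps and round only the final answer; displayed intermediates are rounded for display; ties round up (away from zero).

topology: planetary set — G1 25T / G2 13T / G3 51T, arm = carrier (Willis)
normalise by the input: solve with ω_ring = 1, then scale by 2022 rpm
ring teeth: 25 + 2·13 = 51
25(ω_sun−ω_arm) = −51(ω_ring−ω_arm),  ω_sun = 0, ω_ring = 1
25(0−ω_arm) = −51(1−ω_arm)  ⇒  76·ω_arm = 51  ⇒  ω_arm = 51/76
sun–planet mesh: 25·(0−51/76) = −13·(ω_p−ω_arm)  ⇒  ω_p−ω_arm = 1275/988
ω_p = 51/76 + 1275/988 = 51/26
scale: ω_p = 51/26 × 2022 rpm = +3966.2308 rpm

+3966.2308 rpm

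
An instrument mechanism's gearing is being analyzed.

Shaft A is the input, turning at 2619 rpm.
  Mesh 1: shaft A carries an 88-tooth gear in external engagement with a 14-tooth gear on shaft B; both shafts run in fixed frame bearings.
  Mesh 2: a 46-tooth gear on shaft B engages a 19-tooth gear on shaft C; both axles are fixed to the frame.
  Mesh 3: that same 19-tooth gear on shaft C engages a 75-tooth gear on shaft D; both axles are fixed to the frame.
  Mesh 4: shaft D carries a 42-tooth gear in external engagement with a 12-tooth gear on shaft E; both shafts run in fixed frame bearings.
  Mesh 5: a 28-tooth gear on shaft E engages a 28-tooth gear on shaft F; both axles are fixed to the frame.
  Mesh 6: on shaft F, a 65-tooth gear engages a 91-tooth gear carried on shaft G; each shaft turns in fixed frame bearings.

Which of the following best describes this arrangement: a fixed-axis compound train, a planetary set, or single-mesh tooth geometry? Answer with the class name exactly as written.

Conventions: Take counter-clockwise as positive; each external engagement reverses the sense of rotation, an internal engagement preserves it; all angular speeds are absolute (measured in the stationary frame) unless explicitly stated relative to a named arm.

recognized (7 fixed axles, 6 meshes): fixed-axis compound train
classification: fixed-axis compound train

fixed-axis compound train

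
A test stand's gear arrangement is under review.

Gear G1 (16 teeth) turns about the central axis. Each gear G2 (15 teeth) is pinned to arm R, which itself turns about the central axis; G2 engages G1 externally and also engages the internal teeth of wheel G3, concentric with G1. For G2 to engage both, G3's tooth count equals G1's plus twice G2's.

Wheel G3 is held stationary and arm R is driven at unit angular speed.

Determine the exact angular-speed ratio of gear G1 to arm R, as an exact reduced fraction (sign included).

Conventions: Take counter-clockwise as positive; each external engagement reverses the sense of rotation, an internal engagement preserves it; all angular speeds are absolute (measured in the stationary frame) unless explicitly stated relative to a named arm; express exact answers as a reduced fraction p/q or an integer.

class = planetary set [G3 = 16+2·15 = 46; Willis about the carrier]
ring teeth: 16 + 2·15 = 46
16(ω_sun−ω_arm) = −46(ω_ring−ω_arm),  ω_ring = 0, ω_arm = 1
ω_sun = 1 − (46/16)(0−1) = 31/8
ω_out/ω_in = 31/8

31/8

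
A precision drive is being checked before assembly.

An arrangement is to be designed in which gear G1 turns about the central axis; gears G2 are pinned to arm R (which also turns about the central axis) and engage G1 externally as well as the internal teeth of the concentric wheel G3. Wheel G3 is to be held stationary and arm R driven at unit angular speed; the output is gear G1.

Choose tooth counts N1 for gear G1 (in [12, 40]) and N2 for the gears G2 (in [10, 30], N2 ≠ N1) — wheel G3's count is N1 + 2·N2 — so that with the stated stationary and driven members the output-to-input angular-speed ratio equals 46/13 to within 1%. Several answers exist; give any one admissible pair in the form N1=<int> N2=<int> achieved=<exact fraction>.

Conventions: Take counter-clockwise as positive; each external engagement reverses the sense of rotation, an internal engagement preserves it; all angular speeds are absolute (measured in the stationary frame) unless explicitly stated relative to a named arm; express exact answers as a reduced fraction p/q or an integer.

N1=13 N2=10 achieved=46/13

design class (target 46/13): planetary set
Willis with ω_ring = 0: ω_sun/ω_arm = (N1+N3)/N1; set equal to 46/13  ⇒  N3/N1 = 46/13 − 1 = 33/13
N3 = N1 + 2·N2  ⇒  N2/N1 = (N3/N1 − 1)/2 = (33/13 − 1)/2 = 10/13
smallest multiple with N1 ≥ 12 and N2 ≥ 10: k = 1  ⇒  N1 = 1·13 = 13, N2 = 1·10 = 10 (N1 ≤ 40, N2 ≤ 30, N2 ≠ N1 ✓), N3 = 13 + 2·10 = 33
check: (N1+N3)/N1 with N1 = 13, N3 = 33 gives 46/13; |achieved − target| = 0 ≤ 23/650 ✓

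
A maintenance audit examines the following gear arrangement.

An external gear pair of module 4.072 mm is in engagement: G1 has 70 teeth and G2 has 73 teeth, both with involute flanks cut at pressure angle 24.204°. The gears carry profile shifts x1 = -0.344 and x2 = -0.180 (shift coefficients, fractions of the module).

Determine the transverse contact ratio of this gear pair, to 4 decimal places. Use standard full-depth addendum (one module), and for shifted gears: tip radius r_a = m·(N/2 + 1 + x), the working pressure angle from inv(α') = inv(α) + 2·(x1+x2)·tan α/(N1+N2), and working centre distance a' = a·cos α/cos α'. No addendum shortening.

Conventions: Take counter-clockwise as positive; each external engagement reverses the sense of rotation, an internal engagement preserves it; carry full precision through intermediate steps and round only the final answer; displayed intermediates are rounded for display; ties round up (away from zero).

1.6621

single-mesh involute tooth geometry (70T engaging 73T at module 4.072)
base radii: r_b1 = 129.991280, r_b2 = 135.562335
tip radii: r_a1 = 145.191232, r_a2 = 151.967040
inv(α') = inv(24.204°) + 2·(-0.344-0.180)·tan α/(70+73) = 0.02376799  ⇒  α' = 23.22611°
a' = a·cos α / cos α' = 291.1480·cos 24.204°/cos 23.22611° = 288.973252
action lengths: √(r_a1²−r_b1²) = 64.674268, √(r_a2²−r_b2²) = 68.679215
base pitch p_b = π·m·cos α = 11.667990
CR = (64.674268 + 68.679215 − 288.973252·sin 23.22611°)/11.667990 = 1.662134
contact ratio ≈ 1.6621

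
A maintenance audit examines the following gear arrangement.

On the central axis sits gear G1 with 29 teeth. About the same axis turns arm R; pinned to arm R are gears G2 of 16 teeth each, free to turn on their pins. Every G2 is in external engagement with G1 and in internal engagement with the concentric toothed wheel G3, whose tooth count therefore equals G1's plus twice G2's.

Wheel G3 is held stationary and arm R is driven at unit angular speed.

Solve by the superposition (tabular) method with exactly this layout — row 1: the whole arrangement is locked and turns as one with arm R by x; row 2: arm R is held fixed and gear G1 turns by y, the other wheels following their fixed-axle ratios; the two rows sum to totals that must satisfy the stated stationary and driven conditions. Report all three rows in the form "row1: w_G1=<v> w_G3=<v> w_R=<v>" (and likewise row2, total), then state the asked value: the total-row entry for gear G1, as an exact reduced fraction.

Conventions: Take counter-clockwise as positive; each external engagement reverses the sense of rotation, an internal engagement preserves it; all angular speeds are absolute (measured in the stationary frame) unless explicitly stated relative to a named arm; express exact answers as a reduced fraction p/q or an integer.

row1: w_G1=1 w_G3=1 w_R=1
row2: w_G1=61/29 w_G3=-1 w_R=0
total: w_G1=90/29 w_G3=0 w_R=1
asked value: 90/29

class = planetary set [G3 = 29+2·16 = 61; Willis about the carrier]
row 1: whole set turns with the arm by x
row 2 (arm held, sun turns y): ω_ring = −(29/61)·y, ω_arm = 0
boundary: total ω_ring = x − (29/61)·y = 0 and total ω_arm = x = 1  ⇒  y = 61/29, x = 1
row 2 ring = −(29/61)·61/29 = -1
totals (row 1 + row 2): sun 1 + 61/29 = 90/29, ring 1 + (-1) = 0, arm 1 + 0 = 1
asked cell (total, sun) = 90/29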